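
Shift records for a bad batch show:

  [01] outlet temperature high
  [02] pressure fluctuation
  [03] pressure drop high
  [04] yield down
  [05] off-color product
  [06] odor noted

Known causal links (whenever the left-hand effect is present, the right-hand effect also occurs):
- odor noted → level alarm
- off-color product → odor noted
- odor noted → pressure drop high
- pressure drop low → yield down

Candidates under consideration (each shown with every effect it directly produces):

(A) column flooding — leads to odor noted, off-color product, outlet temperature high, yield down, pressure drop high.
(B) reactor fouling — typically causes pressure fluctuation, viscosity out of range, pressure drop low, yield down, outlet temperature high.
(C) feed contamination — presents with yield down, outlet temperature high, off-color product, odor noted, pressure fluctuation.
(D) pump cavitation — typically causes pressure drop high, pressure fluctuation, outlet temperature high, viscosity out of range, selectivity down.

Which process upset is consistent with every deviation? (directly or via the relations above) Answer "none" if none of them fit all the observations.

For each candidate, compare predicted effects to what was observed:
(A) column flooding — outlet temperature high match; pressure fluctuation miss; pressure drop high match; yield down match; off-color product match; odor noted match
(B) reactor fouling — outlet temperature high match; pressure fluctuation match; pressure drop high miss; yield down match; off-color product miss; odor noted miss
(C) feed contamination — accounts for every observation (pressure drop high by odor noted → pressure drop high)
(D) pump cavitation — does not account for yield down, off-color product, odor noted
(C) is the only candidate with no mismatches.

C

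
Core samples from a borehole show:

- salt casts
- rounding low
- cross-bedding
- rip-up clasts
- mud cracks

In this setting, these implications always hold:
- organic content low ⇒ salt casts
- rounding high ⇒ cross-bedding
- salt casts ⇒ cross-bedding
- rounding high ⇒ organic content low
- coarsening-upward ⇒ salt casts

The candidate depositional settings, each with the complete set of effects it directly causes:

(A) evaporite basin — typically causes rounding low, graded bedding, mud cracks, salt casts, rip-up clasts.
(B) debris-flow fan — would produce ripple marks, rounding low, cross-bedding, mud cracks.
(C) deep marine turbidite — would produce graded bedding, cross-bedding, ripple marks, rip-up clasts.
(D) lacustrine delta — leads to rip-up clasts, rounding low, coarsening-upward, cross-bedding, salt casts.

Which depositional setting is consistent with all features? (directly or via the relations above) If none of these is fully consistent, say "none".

For each candidate, compare predicted effects to what was observed:
(A) evaporite basin — salt casts match; rounding low match; cross-bedding match (by salt casts → cross-bedding); rip-up clasts match; mud cracks match
(B) debris-flow fan — does not account for salt casts, rip-up clasts
(C) deep marine turbidite — does not account for salt casts, rounding low, mud cracks
(D) lacustrine delta — does not account for mud cracks
(A) alone accounts for all the evidence.

A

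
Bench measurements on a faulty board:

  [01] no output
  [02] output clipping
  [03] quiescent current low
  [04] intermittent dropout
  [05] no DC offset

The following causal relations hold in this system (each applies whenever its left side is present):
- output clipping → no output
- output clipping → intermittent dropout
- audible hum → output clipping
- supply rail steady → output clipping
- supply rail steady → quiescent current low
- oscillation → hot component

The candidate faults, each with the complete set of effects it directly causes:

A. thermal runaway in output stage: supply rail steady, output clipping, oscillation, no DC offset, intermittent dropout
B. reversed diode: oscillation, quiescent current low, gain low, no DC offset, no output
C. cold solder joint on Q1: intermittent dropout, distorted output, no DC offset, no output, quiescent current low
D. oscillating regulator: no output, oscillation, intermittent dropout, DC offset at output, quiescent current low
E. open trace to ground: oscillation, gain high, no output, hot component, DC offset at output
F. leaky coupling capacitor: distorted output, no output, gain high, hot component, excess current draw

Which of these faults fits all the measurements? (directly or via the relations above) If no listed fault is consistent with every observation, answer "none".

Testing each hypothesis:
(A) thermal runaway in output stage — accounts for every observation (no output through output clipping → no output)
(B) reversed diode — does not account for output clipping, intermittent dropout
(C) cold solder joint on Q1 — no output ✓; output clipping ✗; quiescent current low ✓; intermittent dropout ✓; no DC offset ✓
(D) oscillating regulator — no output ✓; output clipping ✗; quiescent current low ✓; intermittent dropout ✓; no DC offset ✗
(E) open trace to ground — no output ✓; output clipping ✗; quiescent current low ✗; intermittent dropout ✗; no DC offset ✗
(F) leaky coupling capacitor — no output ✓; output clipping ✗; quiescent current low ✗; intermittent dropout ✗; no DC offset ✗
(A) is the only candidate with no mismatches.

A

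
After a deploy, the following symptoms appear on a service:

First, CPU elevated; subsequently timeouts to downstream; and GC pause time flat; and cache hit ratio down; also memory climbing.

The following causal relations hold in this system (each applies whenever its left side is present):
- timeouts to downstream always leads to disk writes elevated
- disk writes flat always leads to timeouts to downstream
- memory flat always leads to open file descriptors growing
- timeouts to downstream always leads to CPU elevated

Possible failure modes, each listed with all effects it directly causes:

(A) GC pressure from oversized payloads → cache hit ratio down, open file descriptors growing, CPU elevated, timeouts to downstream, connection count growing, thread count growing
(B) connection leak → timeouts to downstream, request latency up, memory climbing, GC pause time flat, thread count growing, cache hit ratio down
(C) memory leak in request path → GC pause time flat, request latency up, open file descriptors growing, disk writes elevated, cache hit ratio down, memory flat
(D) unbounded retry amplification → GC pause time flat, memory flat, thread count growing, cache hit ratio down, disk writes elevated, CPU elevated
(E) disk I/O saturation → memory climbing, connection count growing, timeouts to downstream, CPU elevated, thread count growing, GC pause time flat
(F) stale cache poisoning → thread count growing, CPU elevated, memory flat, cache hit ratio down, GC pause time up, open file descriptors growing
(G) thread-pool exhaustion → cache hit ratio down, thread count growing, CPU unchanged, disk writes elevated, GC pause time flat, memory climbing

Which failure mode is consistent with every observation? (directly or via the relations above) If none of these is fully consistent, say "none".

Per-candidate check:
(A) GC pressure from oversized payloads — CPU elevated ✓; timeouts to downstream ✓; GC pause time flat ✗; cache hit ratio down ✓; memory climbing ✗
(B) connection leak — CPU elevated ✓ (via timeouts to downstream → CPU elevated); timeouts to downstream ✓; GC pause time flat ✓; cache hit ratio down ✓; memory climbing ✓
(C) memory leak in request path — CPU elevated ✗; timeouts to downstream ✗; GC pause time flat ✓; cache hit ratio down ✓; memory climbing ✗
(D) unbounded retry amplification — CPU elevated ✓; timeouts to downstream ✗; GC pause time flat ✓; cache hit ratio down ✓; memory climbing ✗
(E) disk I/O saturation — does not account for cache hit ratio down
(F) stale cache poisoning — CPU elevated ✓; timeouts to downstream ✗; GC pause time flat ✗; cache hit ratio down ✓; memory climbing ✗
(G) thread-pool exhaustion — fails on CPU elevated, timeouts to downstream (predicts CPU unchanged, not CPU elevated)
Only (B) is consistent with every observation.

B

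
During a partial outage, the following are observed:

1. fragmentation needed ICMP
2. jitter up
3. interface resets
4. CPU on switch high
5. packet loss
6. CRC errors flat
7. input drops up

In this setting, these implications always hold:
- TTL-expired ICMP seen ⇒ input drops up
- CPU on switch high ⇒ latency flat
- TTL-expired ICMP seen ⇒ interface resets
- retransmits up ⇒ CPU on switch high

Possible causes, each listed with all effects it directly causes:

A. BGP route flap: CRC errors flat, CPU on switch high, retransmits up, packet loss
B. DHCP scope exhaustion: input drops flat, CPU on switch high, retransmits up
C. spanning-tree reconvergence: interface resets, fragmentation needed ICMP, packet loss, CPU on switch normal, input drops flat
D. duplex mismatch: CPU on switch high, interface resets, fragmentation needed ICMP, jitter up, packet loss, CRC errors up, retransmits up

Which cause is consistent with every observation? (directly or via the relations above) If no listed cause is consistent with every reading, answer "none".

Per-candidate check:
(A) BGP route flap — does not account for fragmentation needed ICMP, jitter up, interface resets, input drops up
(B) DHCP scope exhaustion — fragmentation needed ICMP miss; jitter up miss; interface resets miss; CPU on switch high match; packet loss miss; CRC errors flat miss; input drops up miss
(C) spanning-tree reconvergence — fails on jitter up, CPU on switch high, CRC errors flat, input drops up (predicts CPU on switch normal, not CPU on switch high; predicts input drops flat, not input drops up)
(D) duplex mismatch — fails on CRC errors flat, input drops up (predicts CRC errors up, not CRC errors flat)
No candidate is consistent with all observations.

none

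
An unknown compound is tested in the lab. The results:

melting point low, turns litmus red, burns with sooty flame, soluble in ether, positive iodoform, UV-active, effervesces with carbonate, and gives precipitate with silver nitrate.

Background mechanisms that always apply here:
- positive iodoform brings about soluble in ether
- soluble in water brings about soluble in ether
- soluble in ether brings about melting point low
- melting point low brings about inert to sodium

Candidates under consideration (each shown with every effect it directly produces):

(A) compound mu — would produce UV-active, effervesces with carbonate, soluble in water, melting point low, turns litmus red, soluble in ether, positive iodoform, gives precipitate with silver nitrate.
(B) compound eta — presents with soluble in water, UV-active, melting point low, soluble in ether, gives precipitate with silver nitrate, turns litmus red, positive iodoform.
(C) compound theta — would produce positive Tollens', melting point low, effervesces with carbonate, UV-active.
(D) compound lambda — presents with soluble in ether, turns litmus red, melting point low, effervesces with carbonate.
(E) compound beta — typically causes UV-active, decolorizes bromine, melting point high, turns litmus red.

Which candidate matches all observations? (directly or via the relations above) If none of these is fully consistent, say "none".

none

For each candidate, compare predicted effects to what was observed:
(A) compound mu — does not account for burns with sooty flame
(B) compound eta — melting point low +; turns litmus red +; burns with sooty flame -; soluble in ether +; positive iodoform +; UV-active +; effervesces with carbonate -; gives precipitate with silver nitrate +
(C) compound theta — does not account for turns litmus red, burns with sooty flame, soluble in ether, positive iodoform, gives precipitate with silver nitrate
(D) compound lambda — melting point low +; turns litmus red +; burns with sooty flame -; soluble in ether +; positive iodoform -; UV-active -; effervesces with carbonate +; gives precipitate with silver nitrate -
(E) compound beta — fails on melting point low, burns with sooty flame, soluble in ether, positive iodoform, effervesces with carbonate, gives precipitate with silver nitrate (predicts melting point high, not melting point low)
None of the listed candidates fits everything.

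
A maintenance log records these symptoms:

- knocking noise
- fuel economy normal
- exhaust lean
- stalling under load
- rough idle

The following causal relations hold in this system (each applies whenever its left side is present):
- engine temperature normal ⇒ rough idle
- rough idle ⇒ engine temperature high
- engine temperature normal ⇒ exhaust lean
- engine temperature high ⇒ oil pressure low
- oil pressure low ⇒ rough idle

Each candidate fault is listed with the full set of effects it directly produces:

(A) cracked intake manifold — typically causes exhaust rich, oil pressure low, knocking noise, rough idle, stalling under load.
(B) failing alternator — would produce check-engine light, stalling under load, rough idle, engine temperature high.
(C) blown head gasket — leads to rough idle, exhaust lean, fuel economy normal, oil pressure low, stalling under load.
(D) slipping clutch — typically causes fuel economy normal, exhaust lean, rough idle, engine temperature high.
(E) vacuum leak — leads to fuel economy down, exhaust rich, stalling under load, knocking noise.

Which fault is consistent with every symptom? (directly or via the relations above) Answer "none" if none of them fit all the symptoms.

none

Checking each candidate against the observations:
(A) cracked intake manifold — knocking noise yes; fuel economy normal NO; exhaust lean NO; stalling under load yes; rough idle yes
(B) failing alternator — does not account for knocking noise, fuel economy normal, exhaust lean
(C) blown head gasket — knocking noise NO; fuel economy normal yes; exhaust lean yes; stalling under load yes; rough idle yes
(D) slipping clutch — does not account for knocking noise, stalling under load
(E) vacuum leak — knocking noise yes; fuel economy normal NO; exhaust lean NO; stalling under load yes; rough idle NO
None of the listed candidates fits everything.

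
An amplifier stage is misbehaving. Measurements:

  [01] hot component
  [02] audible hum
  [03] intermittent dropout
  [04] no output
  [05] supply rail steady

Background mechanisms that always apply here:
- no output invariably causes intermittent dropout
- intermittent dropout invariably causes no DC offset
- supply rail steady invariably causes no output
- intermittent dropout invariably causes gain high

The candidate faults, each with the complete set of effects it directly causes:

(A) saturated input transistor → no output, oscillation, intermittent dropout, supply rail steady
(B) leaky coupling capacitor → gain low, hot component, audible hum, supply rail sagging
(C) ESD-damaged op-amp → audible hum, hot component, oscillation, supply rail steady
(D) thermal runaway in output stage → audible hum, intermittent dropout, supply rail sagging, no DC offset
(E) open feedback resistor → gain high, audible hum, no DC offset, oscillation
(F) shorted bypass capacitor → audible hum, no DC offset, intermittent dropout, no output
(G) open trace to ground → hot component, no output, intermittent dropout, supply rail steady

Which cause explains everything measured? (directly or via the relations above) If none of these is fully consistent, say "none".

C

For each candidate, compare predicted effects to what was observed:
(A) saturated input transistor — hot component -; audible hum -; intermittent dropout +; no output +; supply rail steady +
(B) leaky coupling capacitor — fails on intermittent dropout, no output, supply rail steady (predicts supply rail sagging, not supply rail steady)
(C) ESD-damaged op-amp — hot component +; audible hum +; intermittent dropout + (via supply rail steady → no output → intermittent dropout); no output + (via supply rail steady → no output); supply rail steady +
(D) thermal runaway in output stage — hot component -; audible hum +; intermittent dropout +; no output -; supply rail steady -
(E) open feedback resistor — hot component -; audible hum +; intermittent dropout -; no output -; supply rail steady -
(F) shorted bypass capacitor — hot component -; audible hum +; intermittent dropout +; no output +; supply rail steady -
(G) open trace to ground — hot component +; audible hum -; intermittent dropout +; no output +; supply rail steady +
Only (C) is consistent with every observation.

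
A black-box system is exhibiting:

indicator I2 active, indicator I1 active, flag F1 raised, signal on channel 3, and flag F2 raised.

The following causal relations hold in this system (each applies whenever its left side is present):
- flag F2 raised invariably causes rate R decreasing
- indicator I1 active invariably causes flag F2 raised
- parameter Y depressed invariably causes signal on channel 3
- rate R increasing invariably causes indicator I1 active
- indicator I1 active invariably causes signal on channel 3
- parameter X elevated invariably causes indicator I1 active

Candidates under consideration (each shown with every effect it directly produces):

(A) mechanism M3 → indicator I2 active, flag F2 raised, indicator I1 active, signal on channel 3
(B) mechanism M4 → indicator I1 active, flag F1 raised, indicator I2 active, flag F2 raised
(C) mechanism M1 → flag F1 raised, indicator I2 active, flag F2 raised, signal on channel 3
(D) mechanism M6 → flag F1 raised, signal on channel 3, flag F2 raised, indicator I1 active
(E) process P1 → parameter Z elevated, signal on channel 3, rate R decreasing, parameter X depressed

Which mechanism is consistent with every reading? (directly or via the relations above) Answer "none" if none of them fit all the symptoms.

Per-candidate check:
(A) mechanism M3 — does not account for flag F1 raised
(B) mechanism M4 — accounts for every observation (signal on channel 3 via indicator I1 active → signal on channel 3)
(C) mechanism M1 — indicator I2 active yes; indicator I1 active NO; flag F1 raised yes; signal on channel 3 yes; flag F2 raised yes
(D) mechanism M6 — indicator I2 active NO; indicator I1 active yes; flag F1 raised yes; signal on channel 3 yes; flag F2 raised yes
(E) process P1 — indicator I2 active NO; indicator I1 active NO; flag F1 raised NO; signal on channel 3 yes; flag F2 raised NO
Only (B) is consistent with every observation.

B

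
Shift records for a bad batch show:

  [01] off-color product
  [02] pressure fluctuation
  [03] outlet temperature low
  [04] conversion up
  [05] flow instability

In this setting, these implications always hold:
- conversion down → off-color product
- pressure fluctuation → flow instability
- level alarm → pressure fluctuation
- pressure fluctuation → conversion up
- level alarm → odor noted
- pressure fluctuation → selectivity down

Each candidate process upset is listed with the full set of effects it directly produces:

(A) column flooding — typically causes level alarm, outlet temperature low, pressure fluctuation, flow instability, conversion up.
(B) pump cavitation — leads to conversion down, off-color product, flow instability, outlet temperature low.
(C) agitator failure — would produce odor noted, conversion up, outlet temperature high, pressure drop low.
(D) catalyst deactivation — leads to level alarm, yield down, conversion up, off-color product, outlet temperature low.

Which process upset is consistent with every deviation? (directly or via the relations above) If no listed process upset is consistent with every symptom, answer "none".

D

Checking each candidate against the observations:
(A) column flooding — off-color product miss; pressure fluctuation match; outlet temperature low match; conversion up match; flow instability match
(B) pump cavitation — off-color product match; pressure fluctuation miss; outlet temperature low match; conversion up miss; flow instability match
(C) agitator failure — off-color product miss; pressure fluctuation miss; outlet temperature low miss; conversion up match; flow instability miss
(D) catalyst deactivation — off-color product match; pressure fluctuation match (via level alarm → pressure fluctuation); outlet temperature low match; conversion up match; flow instability match (via level alarm → pressure fluctuation → flow instability)
Only (D) is consistent with every observation.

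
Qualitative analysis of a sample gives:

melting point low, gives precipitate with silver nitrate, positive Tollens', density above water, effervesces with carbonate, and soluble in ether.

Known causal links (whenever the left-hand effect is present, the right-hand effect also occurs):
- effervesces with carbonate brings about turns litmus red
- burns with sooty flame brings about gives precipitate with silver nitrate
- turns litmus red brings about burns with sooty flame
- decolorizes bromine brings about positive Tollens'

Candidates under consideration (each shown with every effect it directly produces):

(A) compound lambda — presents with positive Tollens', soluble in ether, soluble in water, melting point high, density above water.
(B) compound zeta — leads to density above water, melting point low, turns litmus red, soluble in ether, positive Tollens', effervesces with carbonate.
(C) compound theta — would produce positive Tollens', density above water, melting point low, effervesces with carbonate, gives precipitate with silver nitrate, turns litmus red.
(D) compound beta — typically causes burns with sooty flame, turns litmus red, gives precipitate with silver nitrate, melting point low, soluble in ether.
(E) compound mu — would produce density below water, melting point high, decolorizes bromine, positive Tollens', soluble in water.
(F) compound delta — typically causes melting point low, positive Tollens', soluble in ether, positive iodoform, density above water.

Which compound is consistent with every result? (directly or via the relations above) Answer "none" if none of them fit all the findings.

B

Checking each candidate against the observations:
(A) compound lambda — melting point low ✗; gives precipitate with silver nitrate ✗; positive Tollens' ✓; density above water ✓; effervesces with carbonate ✗; soluble in ether ✓
(B) compound zeta — accounts for every observation (gives precipitate with silver nitrate by turns litmus red → burns with sooty flame → gives precipitate with silver nitrate)
(C) compound theta — melting point low ✓; gives precipitate with silver nitrate ✓; positive Tollens' ✓; density above water ✓; effervesces with carbonate ✓; soluble in ether ✗
(D) compound beta — melting point low ✓; gives precipitate with silver nitrate ✓; positive Tollens' ✗; density above water ✗; effervesces with carbonate ✗; soluble in ether ✓
(E) compound mu — fails on melting point low, gives precipitate with silver nitrate, density above water, effervesces with carbonate, soluble in ether (predicts melting point high, not melting point low; predicts density below water, not density above water)
(F) compound delta — does not account for gives precipitate with silver nitrate, effervesces with carbonate
(B) alone accounts for all the evidence.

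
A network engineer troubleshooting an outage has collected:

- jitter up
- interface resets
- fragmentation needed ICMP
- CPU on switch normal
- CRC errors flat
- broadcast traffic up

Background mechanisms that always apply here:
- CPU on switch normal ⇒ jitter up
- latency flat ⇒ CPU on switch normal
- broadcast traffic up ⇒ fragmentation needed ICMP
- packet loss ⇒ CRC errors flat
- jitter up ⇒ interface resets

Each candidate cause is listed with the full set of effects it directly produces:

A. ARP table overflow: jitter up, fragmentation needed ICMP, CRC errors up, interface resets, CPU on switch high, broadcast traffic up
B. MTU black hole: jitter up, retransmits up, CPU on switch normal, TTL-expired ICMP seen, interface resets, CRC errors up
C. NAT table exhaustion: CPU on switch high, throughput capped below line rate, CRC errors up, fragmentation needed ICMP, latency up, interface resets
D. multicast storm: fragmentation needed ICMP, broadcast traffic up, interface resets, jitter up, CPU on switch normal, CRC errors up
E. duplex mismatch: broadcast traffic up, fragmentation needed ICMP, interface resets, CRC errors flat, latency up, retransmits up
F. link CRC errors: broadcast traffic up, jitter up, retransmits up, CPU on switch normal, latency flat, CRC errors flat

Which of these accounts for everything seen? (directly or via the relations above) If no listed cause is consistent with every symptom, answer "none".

F

Per-candidate check:
(A) ARP table overflow — jitter up match; interface resets match; fragmentation needed ICMP match; CPU on switch normal miss; CRC errors flat miss; broadcast traffic up match
(B) MTU black hole — jitter up match; interface resets match; fragmentation needed ICMP miss; CPU on switch normal match; CRC errors flat miss; broadcast traffic up miss
(C) NAT table exhaustion — jitter up miss; interface resets match; fragmentation needed ICMP match; CPU on switch normal miss; CRC errors flat miss; broadcast traffic up miss
(D) multicast storm — jitter up match; interface resets match; fragmentation needed ICMP match; CPU on switch normal match; CRC errors flat miss; broadcast traffic up match
(E) duplex mismatch — jitter up miss; interface resets match; fragmentation needed ICMP match; CPU on switch normal miss; CRC errors flat match; broadcast traffic up match
(F) link CRC errors — jitter up match; interface resets match (by jitter up → interface resets); fragmentation needed ICMP match (by broadcast traffic up → fragmentation needed ICMP); CPU on switch normal match; CRC errors flat match; broadcast traffic up match
(F) alone accounts for all the evidence.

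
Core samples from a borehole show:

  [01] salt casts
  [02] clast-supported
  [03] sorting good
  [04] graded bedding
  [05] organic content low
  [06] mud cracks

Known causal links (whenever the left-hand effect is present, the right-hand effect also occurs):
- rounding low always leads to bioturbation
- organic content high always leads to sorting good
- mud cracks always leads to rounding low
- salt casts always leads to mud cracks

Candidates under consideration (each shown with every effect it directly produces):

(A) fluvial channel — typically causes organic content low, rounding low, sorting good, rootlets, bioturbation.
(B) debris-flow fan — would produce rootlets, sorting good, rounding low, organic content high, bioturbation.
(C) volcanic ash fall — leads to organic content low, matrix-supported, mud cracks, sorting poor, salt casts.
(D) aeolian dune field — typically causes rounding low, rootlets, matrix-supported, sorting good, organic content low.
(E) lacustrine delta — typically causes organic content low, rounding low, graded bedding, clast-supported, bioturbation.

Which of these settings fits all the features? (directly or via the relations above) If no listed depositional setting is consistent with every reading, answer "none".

none

Checking each candidate against the observations:
(A) fluvial channel — does not account for salt casts, clast-supported, graded bedding, mud cracks
(B) debris-flow fan — fails on salt casts, clast-supported, graded bedding, organic content low, mud cracks (predicts organic content high, not organic content low)
(C) volcanic ash fall — salt casts yes; clast-supported NO; sorting good NO; graded bedding NO; organic content low yes; mud cracks yes
(D) aeolian dune field — salt casts NO; clast-supported NO; sorting good yes; graded bedding NO; organic content low yes; mud cracks NO
(E) lacustrine delta — salt casts NO; clast-supported yes; sorting good NO; graded bedding yes; organic content low yes; mud cracks NO
None of the listed candidates fits everything.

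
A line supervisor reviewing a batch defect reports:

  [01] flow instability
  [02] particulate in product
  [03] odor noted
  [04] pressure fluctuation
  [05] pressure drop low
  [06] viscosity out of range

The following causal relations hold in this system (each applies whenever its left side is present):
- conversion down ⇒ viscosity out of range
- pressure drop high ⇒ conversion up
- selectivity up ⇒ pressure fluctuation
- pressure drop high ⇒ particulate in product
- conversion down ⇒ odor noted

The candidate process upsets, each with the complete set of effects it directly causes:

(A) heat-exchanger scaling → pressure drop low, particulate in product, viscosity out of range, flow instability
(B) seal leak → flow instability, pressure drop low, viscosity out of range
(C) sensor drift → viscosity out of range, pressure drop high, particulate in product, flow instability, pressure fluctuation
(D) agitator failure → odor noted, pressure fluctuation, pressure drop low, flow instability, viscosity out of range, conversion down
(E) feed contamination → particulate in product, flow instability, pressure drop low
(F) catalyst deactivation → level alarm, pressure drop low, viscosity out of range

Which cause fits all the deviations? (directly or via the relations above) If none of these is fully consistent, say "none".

none

Per-candidate check:
(A) heat-exchanger scaling — flow instability +; particulate in product +; odor noted -; pressure fluctuation -; pressure drop low +; viscosity out of range +
(B) seal leak — flow instability +; particulate in product -; odor noted -; pressure fluctuation -; pressure drop low +; viscosity out of range +
(C) sensor drift — flow instability +; particulate in product +; odor noted -; pressure fluctuation +; pressure drop low -; viscosity out of range +
(D) agitator failure — does not account for particulate in product
(E) feed contamination — does not account for odor noted, pressure fluctuation, viscosity out of range
(F) catalyst deactivation — does not account for flow instability, particulate in product, odor noted, pressure fluctuation
Every candidate fails on at least one observation.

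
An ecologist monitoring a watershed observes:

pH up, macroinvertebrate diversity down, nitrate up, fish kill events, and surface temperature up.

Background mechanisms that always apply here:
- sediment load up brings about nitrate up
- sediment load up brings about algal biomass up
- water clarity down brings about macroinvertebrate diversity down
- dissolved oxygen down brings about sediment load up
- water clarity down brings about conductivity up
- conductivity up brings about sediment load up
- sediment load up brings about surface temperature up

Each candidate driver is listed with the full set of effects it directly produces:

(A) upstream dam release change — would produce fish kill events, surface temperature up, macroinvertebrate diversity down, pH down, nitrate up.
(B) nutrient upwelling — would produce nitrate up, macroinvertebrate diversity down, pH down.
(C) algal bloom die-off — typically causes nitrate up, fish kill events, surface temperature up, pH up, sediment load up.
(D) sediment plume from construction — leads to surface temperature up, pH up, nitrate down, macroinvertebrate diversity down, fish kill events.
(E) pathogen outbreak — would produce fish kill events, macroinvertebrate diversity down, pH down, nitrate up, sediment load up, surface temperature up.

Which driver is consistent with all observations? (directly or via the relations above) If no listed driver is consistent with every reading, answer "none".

Checking each candidate against the observations:
(A) upstream dam release change — fails on pH up (predicts pH down, not pH up)
(B) nutrient upwelling — pH up -; macroinvertebrate diversity down +; nitrate up +; fish kill events -; surface temperature up -
(C) algal bloom die-off — does not account for macroinvertebrate diversity down
(D) sediment plume from construction — pH up +; macroinvertebrate diversity down +; nitrate up -; fish kill events +; surface temperature up +
(E) pathogen outbreak — pH up -; macroinvertebrate diversity down +; nitrate up +; fish kill events +; surface temperature up +
Every candidate fails on at least one observation.

none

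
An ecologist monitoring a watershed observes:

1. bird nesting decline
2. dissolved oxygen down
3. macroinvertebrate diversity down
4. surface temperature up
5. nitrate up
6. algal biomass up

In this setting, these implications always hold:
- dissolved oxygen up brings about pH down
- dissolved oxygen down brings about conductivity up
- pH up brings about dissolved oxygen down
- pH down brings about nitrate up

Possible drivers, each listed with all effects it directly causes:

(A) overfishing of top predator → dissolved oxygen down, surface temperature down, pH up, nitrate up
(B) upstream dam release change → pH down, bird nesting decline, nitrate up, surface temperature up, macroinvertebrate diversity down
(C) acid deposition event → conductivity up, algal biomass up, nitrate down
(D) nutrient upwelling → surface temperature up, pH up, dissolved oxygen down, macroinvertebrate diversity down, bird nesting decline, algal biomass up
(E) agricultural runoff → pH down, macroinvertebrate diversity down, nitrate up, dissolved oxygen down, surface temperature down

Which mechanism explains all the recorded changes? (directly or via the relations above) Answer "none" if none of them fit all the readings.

Checking each candidate against the observations:
(A) overfishing of top predator — fails on bird nesting decline, macroinvertebrate diversity down, surface temperature up, algal biomass up (predicts surface temperature down, not surface temperature up)
(B) upstream dam release change — does not account for dissolved oxygen down, algal biomass up
(C) acid deposition event — fails on bird nesting decline, dissolved oxygen down, macroinvertebrate diversity down, surface temperature up, nitrate up (predicts nitrate down, not nitrate up)
(D) nutrient upwelling — does not account for nitrate up
(E) agricultural runoff — fails on bird nesting decline, surface temperature up, algal biomass up (predicts surface temperature down, not surface temperature up)
Every candidate fails on at least one observation.

none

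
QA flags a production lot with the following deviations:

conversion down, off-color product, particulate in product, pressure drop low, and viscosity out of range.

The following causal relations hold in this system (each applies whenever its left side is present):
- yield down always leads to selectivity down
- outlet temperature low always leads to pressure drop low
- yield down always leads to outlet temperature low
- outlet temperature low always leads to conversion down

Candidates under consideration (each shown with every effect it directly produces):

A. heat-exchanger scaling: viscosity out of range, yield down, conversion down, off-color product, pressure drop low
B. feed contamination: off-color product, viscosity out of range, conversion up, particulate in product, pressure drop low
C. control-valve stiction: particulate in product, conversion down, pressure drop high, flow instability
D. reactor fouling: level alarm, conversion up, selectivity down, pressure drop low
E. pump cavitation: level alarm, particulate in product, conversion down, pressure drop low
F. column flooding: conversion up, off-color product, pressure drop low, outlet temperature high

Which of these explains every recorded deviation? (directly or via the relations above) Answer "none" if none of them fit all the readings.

For each candidate, compare predicted effects to what was observed:
(A) heat-exchanger scaling — does not account for particulate in product
(B) feed contamination — conversion down ✗; off-color product ✓; particulate in product ✓; pressure drop low ✓; viscosity out of range ✓
(C) control-valve stiction — fails on off-color product, pressure drop low, viscosity out of range (predicts pressure drop high, not pressure drop low)
(D) reactor fouling — fails on conversion down, off-color product, particulate in product, viscosity out of range (predicts conversion up, not conversion down)
(E) pump cavitation — conversion down ✓; off-color product ✗; particulate in product ✓; pressure drop low ✓; viscosity out of range ✗
(F) column flooding — conversion down ✗; off-color product ✓; particulate in product ✗; pressure drop low ✓; viscosity out of range ✗
No candidate is consistent with all observations.

none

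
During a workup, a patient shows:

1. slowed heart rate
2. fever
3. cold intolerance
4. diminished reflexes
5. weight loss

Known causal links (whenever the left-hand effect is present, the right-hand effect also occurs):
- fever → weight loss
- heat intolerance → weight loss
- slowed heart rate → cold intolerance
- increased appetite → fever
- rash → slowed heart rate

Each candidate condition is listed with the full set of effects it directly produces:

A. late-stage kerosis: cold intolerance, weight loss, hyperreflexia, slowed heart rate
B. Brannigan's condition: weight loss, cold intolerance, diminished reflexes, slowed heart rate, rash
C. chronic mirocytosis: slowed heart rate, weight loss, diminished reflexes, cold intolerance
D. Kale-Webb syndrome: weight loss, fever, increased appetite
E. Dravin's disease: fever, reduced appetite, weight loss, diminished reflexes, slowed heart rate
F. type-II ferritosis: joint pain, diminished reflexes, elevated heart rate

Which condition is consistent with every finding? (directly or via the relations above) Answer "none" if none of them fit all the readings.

For each candidate, compare predicted effects to what was observed:
(A) late-stage kerosis — slowed heart rate yes; fever NO; cold intolerance yes; diminished reflexes NO; weight loss yes
(B) Brannigan's condition — slowed heart rate yes; fever NO; cold intolerance yes; diminished reflexes yes; weight loss yes
(C) chronic mirocytosis — slowed heart rate yes; fever NO; cold intolerance yes; diminished reflexes yes; weight loss yes
(D) Kale-Webb syndrome — slowed heart rate NO; fever yes; cold intolerance NO; diminished reflexes NO; weight loss yes
(E) Dravin's disease — accounts for every observation (cold intolerance by slowed heart rate → cold intolerance)
(F) type-II ferritosis — slowed heart rate NO; fever NO; cold intolerance NO; diminished reflexes yes; weight loss NO
Only (E) is consistent with every observation.

E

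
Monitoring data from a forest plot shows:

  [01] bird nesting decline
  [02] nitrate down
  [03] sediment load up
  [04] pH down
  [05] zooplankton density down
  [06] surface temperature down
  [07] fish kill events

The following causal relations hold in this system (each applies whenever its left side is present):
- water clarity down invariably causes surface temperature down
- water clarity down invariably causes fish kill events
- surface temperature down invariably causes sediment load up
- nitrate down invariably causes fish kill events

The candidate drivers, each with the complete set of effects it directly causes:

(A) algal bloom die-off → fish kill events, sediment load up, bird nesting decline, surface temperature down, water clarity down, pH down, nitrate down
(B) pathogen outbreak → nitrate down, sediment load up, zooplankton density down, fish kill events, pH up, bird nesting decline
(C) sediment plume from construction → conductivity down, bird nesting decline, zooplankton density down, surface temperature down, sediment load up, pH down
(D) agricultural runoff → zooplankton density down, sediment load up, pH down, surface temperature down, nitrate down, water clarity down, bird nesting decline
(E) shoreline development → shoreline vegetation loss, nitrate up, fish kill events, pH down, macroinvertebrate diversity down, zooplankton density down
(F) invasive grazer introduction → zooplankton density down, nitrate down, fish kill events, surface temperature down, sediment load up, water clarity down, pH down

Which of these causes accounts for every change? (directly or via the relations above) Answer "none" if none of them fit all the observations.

D

Checking each candidate against the observations:
(A) algal bloom die-off — bird nesting decline ✓; nitrate down ✓; sediment load up ✓; pH down ✓; zooplankton density down ✗; surface temperature down ✓; fish kill events ✓
(B) pathogen outbreak — bird nesting decline ✓; nitrate down ✓; sediment load up ✓; pH down ✗; zooplankton density down ✓; surface temperature down ✗; fish kill events ✓
(C) sediment plume from construction — bird nesting decline ✓; nitrate down ✗; sediment load up ✓; pH down ✓; zooplankton density down ✓; surface temperature down ✓; fish kill events ✗
(D) agricultural runoff — bird nesting decline ✓; nitrate down ✓; sediment load up ✓; pH down ✓; zooplankton density down ✓; surface temperature down ✓; fish kill events ✓ (by water clarity down → fish kill events)
(E) shoreline development — bird nesting decline ✗; nitrate down ✗; sediment load up ✗; pH down ✓; zooplankton density down ✓; surface temperature down ✗; fish kill events ✓
(F) invasive grazer introduction — does not account for bird nesting decline
Only (D) is consistent with every observation.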